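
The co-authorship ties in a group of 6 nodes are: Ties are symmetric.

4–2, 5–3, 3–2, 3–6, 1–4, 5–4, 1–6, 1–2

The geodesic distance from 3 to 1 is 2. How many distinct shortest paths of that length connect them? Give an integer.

The shortest distance is 2. The length-2 paths are: 3–6–1; 3–2–1.
That gives 2 distinct shortest paths.

2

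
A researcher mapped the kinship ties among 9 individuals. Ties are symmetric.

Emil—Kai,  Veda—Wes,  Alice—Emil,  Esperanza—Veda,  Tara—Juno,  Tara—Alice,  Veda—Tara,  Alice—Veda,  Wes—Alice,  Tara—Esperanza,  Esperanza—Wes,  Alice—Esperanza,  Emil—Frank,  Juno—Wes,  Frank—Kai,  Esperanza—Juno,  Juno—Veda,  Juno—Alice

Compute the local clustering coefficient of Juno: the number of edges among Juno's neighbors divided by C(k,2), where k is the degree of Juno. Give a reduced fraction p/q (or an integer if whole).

9/10

Juno's neighbors: Alice, Esperanza, Tara, Veda, and Wes (k = 5).
Possible neighbor pairs: C(5,2) = 10. Edges among them: Alice–Esperanza, Alice–Tara, Alice–Veda, Alice–Wes, Esperanza–Tara, Esperanza–Veda, Esperanza–Wes, Tara–Veda, Veda–Wes → e = 9.
Clustering(Juno) = 9/10.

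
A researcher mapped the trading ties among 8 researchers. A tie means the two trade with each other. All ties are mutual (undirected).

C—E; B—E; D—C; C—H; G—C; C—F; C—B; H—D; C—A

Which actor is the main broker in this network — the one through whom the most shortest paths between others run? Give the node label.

C

Unnormalized betweenness of each node: A:0, B:0, C:19, D:0, E:0, F:0, G:0, H:0.
C has the largest value, 19, making it the main broker — the node through which the most shortest paths run.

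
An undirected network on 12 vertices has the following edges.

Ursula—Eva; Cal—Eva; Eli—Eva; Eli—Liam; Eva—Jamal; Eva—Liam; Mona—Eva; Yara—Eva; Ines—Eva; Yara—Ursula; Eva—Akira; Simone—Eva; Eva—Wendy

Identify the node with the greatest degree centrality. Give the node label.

Eva

Degrees — Akira:1, Cal:1, Eli:2, Eva:11, Ines:1, Jamal:1, Liam:2, Mona:1, Simone:1, Ursula:2, Wendy:1, Yara:2.
The maximum is 11, attained only by Eva.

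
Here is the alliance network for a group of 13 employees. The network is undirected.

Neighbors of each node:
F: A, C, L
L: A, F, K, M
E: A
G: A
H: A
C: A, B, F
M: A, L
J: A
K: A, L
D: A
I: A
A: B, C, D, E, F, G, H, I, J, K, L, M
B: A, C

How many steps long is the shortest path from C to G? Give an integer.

2

One shortest route is C – A – G, which uses 2 edges, and C and G are not directly tied, so nothing shorter exists. So d(C,G) = 2.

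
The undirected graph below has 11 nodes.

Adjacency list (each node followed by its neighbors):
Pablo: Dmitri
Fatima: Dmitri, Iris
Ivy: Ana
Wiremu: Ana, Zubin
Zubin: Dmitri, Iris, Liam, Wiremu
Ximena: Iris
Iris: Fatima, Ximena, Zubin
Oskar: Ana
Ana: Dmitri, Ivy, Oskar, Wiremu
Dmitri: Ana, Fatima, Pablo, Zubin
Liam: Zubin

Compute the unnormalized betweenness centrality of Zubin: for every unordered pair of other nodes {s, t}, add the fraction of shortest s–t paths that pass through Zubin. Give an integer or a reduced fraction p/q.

56/3

Pairs whose geodesics pass through Zubin — Fatima–Liam: 2/2; Fatima–Wiremu: 2/3; Ivy–Iris: 2/3; Ivy–Liam: 2/2; Ivy–Ximena: 2/3; Iris–Dmitri: 1/2; Iris–Liam: 1; Iris–Wiremu: 1; Iris–Pablo: 1/2; Iris–Oskar: 2/3; Iris–Ana: 2/3; Dmitri–Liam: 1; Dmitri–Ximena: 1/2; Dmitri–Wiremu: 1/2 … (+10 more pairs).
All other pairs contribute 0.
Summing the contributions gives betweenness(Zubin) = 56/3.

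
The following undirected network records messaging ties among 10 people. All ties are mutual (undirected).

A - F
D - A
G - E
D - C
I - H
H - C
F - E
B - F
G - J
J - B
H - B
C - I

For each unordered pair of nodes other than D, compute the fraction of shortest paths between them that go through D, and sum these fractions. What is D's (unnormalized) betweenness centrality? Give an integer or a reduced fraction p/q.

Pairs whose geodesics pass through D — C–E: 1/2; C–F: 1/2; C–A: 1; I–A: 1; H–A: 1/2.
All other pairs contribute 0.
Summing the contributions gives betweenness(D) = 7/2.

7/2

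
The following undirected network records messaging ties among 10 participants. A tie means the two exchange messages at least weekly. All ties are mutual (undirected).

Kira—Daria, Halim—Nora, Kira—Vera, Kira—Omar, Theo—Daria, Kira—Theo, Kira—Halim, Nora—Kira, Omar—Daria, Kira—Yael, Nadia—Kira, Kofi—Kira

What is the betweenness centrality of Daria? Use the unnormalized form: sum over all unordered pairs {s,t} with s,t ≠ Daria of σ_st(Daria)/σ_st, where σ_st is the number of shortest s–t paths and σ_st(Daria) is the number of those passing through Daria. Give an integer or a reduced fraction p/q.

1/2

Pairs whose geodesics pass through Daria — Omar–Theo: 1/2.
All other pairs contribute 0.
Summing the contributions gives betweenness(Daria) = 1/2.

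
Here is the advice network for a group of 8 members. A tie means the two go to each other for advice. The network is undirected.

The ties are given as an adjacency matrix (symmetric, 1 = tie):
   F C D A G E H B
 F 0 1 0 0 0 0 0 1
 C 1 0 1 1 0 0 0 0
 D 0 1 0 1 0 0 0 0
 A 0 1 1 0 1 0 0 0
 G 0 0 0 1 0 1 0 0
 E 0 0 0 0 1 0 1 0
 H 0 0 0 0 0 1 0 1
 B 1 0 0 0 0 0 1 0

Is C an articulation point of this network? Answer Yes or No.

Even without C, every remaining node can still reach every other (the residual graph is connected), so C is not a cut vertex.

No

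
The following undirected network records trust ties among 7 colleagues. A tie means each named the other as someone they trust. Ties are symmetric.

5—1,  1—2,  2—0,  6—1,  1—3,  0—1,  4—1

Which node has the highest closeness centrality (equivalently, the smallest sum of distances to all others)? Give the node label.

1

Farness (sum of distances to all others) for each node — 0:10, 1:6, 2:10, 3:11, 4:11, 5:11, 6:11.
The smallest farness is 6, for 1, so 1 has the highest closeness.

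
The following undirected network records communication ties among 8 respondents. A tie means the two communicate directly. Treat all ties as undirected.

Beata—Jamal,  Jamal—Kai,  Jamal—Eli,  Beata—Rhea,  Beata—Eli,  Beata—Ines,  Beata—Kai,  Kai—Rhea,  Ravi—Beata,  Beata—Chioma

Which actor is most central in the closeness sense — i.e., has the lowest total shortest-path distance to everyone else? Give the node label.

Beata

Farness (sum of distances to all others) for each node — Beata:7, Chioma:13, Eli:12, Ines:13, Jamal:11, Kai:11, Ravi:13, Rhea:12.
The smallest farness is 7, for Beata, so Beata has the highest closeness.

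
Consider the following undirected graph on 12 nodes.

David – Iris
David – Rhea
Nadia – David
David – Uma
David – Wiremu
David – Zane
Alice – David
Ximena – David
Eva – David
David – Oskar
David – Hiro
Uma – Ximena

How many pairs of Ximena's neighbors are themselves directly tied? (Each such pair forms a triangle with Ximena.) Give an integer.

Ximena's neighbors: David and Uma.
Neighbor pairs that are themselves tied: Ximena–David–Uma. Each forms one triangle with Ximena, for 1 in total.

1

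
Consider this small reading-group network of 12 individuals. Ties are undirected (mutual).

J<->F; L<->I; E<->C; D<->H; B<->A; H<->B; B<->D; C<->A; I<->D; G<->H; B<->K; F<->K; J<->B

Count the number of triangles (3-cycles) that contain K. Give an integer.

0

K's neighbors are B and F, but none of them are tied to each other, so no triangle contains K.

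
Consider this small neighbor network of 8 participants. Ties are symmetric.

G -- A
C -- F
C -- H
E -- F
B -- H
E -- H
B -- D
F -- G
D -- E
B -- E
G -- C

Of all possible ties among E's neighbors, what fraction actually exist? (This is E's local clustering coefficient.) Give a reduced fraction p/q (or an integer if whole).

E's neighbors: B, D, F, and H (k = 4).
Possible neighbor pairs: C(4,2) = 6. Edges among them: B–D, B–H → e = 2.
Clustering(E) = 2/6 = 1/3.

1/3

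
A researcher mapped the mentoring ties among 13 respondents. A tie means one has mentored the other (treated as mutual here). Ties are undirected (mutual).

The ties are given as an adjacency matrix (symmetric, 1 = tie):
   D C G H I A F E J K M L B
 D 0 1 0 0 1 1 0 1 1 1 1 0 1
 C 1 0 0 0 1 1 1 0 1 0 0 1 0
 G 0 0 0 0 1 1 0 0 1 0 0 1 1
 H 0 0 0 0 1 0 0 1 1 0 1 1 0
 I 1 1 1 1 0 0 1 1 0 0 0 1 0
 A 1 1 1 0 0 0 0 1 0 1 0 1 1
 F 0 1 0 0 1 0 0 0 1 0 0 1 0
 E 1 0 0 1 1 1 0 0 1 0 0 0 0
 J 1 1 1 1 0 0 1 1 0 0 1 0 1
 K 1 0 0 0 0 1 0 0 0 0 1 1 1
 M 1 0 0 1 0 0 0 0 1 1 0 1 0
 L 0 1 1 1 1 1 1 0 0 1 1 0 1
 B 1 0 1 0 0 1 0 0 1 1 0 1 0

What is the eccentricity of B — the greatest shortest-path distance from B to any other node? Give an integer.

2

Distances from B: A:1, C:2, D:1, E:2, F:2, G:1, H:2, I:2, J:1, K:1, L:1, M:2.
The largest is 2 (to C, I, E, M, H, and F), so the eccentricity of B is 2.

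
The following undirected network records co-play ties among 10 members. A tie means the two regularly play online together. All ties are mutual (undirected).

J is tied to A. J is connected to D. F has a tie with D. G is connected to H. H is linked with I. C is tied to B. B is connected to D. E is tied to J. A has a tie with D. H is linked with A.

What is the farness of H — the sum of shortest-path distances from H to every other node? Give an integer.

20

Distances from H: A:1, B:3, C:4, D:2, E:3, F:3, G:1, I:1, J:2.
Sum = 1 + 3 + 4 + 2 + 3 + 3 + 1 + 1 + 2 = 20.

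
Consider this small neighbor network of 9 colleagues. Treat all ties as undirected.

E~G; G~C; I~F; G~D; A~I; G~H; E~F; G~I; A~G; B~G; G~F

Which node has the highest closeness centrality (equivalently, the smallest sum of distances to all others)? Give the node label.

Farness (sum of distances to all others) for each node — A:14, B:15, C:15, D:15, E:14, F:13, G:8, H:15, I:13.
The smallest farness is 8, for G, so G has the highest closeness.

G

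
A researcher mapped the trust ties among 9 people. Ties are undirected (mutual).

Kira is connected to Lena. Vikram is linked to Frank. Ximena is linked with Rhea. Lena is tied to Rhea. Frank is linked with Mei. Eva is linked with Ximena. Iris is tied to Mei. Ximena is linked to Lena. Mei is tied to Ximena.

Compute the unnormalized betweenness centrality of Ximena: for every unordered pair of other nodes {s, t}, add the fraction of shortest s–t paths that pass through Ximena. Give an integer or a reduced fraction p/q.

19

Pairs whose geodesics pass through Ximena — Frank–Kira: 1; Frank–Rhea: 1; Frank–Lena: 1; Frank–Eva: 1; Kira–Iris: 1; Kira–Mei: 1; Kira–Eva: 1; Kira–Vikram: 1; Rhea–Iris: 1; Rhea–Mei: 1; Rhea–Eva: 1; Rhea–Vikram: 1; Iris–Lena: 1; Iris–Eva: 1 … (+5 more pairs).
All other pairs contribute 0.
Summing the contributions gives betweenness(Ximena) = 19.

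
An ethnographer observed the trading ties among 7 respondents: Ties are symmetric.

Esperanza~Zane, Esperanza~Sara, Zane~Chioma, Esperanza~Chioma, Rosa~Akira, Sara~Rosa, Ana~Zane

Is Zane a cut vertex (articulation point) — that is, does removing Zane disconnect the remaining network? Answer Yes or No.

Removing Zane leaves {Akira, Chioma, Esperanza, Rosa, and Sara} with no path to {Ana}, so the network splits into 2 components. Zane is a cut vertex.

Yes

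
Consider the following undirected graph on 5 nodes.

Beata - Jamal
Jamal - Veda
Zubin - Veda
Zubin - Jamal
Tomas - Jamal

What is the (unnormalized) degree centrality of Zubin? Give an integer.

Zubin is directly tied to Jamal and Veda. That is 2 neighbors, so the degree of Zubin is 2.

2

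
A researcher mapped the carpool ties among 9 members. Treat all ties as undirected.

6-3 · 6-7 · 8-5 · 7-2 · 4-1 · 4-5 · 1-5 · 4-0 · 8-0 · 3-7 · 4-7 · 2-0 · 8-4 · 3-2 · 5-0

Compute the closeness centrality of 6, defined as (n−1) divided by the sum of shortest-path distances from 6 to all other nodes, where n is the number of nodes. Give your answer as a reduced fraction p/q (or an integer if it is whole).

4/9

Distances from 6: 0:3, 1:3, 2:2, 3:1, 4:2, 5:3, 7:1, 8:3. Sum = 18.
n = 9, so closeness = 8/18 = 4/9.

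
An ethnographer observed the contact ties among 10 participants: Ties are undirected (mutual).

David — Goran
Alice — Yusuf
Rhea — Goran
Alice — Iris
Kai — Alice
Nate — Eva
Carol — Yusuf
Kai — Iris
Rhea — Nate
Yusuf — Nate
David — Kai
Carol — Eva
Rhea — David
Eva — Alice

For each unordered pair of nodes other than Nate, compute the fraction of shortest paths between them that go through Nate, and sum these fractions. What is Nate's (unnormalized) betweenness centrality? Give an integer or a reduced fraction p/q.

17/2

Pairs whose geodesics pass through Nate — Carol–Rhea: 2/2; Carol–Goran: 2/2; Carol–David: 2/4; Eva–Rhea: 1; Eva–Goran: 1; Eva–David: 1/2; Eva–Yusuf: 1/3; Rhea–Alice: 2/3; Rhea–Yusuf: 1; Goran–Yusuf: 1; David–Yusuf: 1/2.
All other pairs contribute 0.
Summing the contributions gives betweenness(Nate) = 17/2.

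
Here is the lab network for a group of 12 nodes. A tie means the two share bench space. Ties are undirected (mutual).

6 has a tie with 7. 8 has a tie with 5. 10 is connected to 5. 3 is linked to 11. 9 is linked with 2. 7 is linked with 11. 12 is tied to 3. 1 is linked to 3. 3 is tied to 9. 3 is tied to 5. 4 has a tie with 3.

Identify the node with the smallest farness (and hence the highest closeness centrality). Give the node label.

Farness (sum of distances to all others) for each node — 1:27, 2:35, 3:17, 4:27, 5:23, 6:41, 7:31, 8:33, 9:25, 10:33, 11:23, 12:27.
The smallest farness is 17, for 3, so 3 has the highest closeness.

3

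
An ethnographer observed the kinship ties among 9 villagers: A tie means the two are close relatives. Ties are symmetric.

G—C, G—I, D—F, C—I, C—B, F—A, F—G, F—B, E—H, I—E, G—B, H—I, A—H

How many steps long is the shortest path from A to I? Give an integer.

2

One shortest route is A – H – I, which uses 2 edges, and A and I are not directly tied, so nothing shorter exists. So d(A,I) = 2.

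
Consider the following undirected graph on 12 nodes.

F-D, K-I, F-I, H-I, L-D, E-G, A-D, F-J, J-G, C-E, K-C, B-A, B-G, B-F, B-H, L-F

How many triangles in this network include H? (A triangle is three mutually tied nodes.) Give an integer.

0

H's neighbors are B and I, but none of them are tied to each other, so no triangle contains H.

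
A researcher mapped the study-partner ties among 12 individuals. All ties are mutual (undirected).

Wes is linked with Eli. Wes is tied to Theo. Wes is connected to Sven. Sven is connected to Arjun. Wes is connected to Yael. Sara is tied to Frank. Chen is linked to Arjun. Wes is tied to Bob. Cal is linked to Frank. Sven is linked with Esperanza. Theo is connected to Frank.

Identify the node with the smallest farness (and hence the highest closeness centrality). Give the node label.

Farness (sum of distances to all others) for each node — Arjun:32, Bob:30, Cal:40, Chen:42, Eli:30, Esperanza:34, Frank:30, Sara:40, Sven:24, Theo:24, Wes:20, Yael:30.
The smallest farness is 20, for Wes, so Wes has the highest closeness.

Wes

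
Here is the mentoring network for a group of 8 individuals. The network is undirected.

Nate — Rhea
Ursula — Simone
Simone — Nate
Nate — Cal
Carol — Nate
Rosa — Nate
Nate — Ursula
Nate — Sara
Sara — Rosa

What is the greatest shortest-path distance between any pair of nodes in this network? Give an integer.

Eccentricity of each node (its greatest distance to any other): Cal:2, Carol:2, Nate:1, Rhea:2, Rosa:2, Sara:2, Simone:2, Ursula:2.
The maximum eccentricity is 2, realized for instance by the pair Carol–Ursula via Carol – Nate – Ursula. So the diameter is 2.

2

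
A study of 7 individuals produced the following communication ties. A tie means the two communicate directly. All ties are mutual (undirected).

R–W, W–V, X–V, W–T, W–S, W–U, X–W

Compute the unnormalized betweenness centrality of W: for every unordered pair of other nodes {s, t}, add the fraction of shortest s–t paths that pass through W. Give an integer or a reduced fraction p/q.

14

Pairs whose geodesics pass through W — V–U: 1; V–S: 1; V–T: 1; V–R: 1; U–S: 1; U–T: 1; U–X: 1; U–R: 1; S–T: 1; S–X: 1; S–R: 1; T–X: 1; T–R: 1; X–R: 1.
All other pairs contribute 0.
Summing the contributions gives betweenness(W) = 14.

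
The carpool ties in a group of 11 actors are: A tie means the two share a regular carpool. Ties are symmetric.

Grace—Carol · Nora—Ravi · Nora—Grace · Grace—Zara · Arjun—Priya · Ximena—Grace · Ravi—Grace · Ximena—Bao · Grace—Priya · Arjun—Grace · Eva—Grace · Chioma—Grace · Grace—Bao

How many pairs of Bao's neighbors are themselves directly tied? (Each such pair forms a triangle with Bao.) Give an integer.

Bao's neighbors: Grace and Ximena.
Neighbor pairs that are themselves tied: Bao–Grace–Ximena. Each forms one triangle with Bao, for 1 in total.

1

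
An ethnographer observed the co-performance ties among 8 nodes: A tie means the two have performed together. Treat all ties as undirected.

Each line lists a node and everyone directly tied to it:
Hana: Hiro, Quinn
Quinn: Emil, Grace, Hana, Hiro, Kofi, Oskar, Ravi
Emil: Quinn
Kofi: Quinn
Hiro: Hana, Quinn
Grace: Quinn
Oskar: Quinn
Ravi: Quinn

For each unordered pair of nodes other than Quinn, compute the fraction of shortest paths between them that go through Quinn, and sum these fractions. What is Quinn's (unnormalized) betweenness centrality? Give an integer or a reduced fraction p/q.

20

Pairs whose geodesics pass through Quinn — Ravi–Emil: 1; Ravi–Hiro: 1; Ravi–Kofi: 1; Ravi–Oskar: 1; Ravi–Grace: 1; Ravi–Hana: 1; Emil–Hiro: 1; Emil–Kofi: 1; Emil–Oskar: 1; Emil–Grace: 1; Emil–Hana: 1; Hiro–Kofi: 1; Hiro–Oskar: 1; Hiro–Grace: 1 … (+6 more pairs).
All other pairs contribute 0.
Summing the contributions gives betweenness(Quinn) = 20.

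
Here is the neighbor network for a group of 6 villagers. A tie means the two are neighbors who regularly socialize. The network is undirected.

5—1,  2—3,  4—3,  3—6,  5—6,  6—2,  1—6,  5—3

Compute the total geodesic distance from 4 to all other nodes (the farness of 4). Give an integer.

Distances from 4: 1:3, 2:2, 3:1, 5:2, 6:2.
Sum = 3 + 2 + 1 + 2 + 2 = 10.

10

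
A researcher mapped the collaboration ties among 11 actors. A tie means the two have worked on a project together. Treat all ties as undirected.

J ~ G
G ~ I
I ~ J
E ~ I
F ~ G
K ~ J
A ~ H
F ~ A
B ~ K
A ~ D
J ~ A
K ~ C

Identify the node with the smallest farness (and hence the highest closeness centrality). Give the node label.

J

Farness (sum of distances to all others) for each node — A:19, B:30, C:30, D:28, E:30, F:24, G:21, H:28, I:21, J:16, K:21.
The smallest farness is 16, for J, so J has the highest closeness.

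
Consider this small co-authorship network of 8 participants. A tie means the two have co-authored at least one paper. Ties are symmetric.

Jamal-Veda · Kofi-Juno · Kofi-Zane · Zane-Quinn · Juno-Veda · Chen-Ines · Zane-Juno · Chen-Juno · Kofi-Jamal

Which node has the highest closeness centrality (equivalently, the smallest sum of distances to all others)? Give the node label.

Juno

Farness (sum of distances to all others) for each node — Chen:14, Ines:20, Jamal:16, Juno:10, Kofi:12, Quinn:18, Veda:14, Zane:12.
The smallest farness is 10, for Juno, so Juno has the highest closeness.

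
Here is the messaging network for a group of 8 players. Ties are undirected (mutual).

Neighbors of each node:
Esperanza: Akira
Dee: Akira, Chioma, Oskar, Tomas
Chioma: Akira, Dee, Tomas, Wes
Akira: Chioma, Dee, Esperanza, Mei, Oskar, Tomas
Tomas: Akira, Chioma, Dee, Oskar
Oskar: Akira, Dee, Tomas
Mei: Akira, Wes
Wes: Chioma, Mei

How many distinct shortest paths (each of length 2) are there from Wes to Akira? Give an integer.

2

The shortest distance is 2. The length-2 paths are: Wes–Mei–Akira; Wes–Chioma–Akira.
That gives 2 distinct shortest paths.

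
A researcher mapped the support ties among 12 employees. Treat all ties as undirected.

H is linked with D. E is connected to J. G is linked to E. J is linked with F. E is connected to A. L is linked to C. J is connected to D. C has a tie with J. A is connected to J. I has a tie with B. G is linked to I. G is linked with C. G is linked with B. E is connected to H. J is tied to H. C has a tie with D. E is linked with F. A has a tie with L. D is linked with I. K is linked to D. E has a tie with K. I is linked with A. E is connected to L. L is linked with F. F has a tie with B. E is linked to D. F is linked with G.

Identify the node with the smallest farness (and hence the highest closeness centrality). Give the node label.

Farness (sum of distances to all others) for each node — A:18, B:21, C:18, D:16, E:14, F:17, G:17, H:20, I:18, J:16, K:21, L:18.
The smallest farness is 14, for E, so E has the highest closeness.

E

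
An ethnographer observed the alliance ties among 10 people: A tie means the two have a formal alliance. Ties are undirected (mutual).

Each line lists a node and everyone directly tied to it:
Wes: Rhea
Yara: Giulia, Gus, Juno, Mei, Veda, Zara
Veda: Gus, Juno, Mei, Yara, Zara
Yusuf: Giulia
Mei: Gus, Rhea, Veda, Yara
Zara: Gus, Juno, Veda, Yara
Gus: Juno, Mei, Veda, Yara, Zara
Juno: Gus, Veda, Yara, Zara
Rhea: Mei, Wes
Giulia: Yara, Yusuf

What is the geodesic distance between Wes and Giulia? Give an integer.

One shortest route is Wes – Rhea – Mei – Yara – Giulia, which uses 4 edges, and at distance 3 from Wes we only reach {Gus, Veda, Yara}, which does not include Giulia. So d(Wes,Giulia) = 4.

4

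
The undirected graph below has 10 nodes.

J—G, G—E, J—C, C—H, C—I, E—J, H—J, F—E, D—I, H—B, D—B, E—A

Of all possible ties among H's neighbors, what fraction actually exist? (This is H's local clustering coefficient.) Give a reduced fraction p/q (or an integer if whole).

H's neighbors: B, C, and J (k = 3).
Possible neighbor pairs: C(3,2) = 3. Edges among them: C–J → e = 1.
Clustering(H) = 1/3.

1/3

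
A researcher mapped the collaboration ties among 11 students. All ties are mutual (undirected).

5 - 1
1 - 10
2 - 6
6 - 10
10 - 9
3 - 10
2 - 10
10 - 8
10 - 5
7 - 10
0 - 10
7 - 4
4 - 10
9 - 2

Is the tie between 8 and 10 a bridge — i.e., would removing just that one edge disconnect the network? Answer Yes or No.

Yes

Without the 8–10 edge there is no alternate route between 8 and 10, so the network disconnects. It is a bridge.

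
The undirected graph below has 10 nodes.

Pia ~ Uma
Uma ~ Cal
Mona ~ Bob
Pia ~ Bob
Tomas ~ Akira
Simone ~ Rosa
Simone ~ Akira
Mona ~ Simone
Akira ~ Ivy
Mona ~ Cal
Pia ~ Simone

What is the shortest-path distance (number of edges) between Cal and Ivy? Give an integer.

4

One shortest route is Cal – Mona – Simone – Akira – Ivy, which uses 4 edges, and at distance 3 from Cal we only reach {Akira, Rosa}, which does not include Ivy. So d(Cal,Ivy) = 4.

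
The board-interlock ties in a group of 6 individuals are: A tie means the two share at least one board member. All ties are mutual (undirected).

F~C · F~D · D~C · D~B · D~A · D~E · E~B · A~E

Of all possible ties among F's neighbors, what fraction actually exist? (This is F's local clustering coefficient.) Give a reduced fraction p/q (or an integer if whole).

F's neighbors: C and D (k = 2).
Possible neighbor pairs: C(2,2) = 1. Edges among them: C–D → e = 1.
Clustering(F) = 1/1.

1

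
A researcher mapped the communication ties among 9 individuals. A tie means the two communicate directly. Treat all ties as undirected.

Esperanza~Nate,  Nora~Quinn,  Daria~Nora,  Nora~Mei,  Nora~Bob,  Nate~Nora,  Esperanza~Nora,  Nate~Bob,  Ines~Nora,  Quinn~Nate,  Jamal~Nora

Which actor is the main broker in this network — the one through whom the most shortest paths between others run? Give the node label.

Unnormalized betweenness of each node: Bob:0, Daria:0, Esperanza:0, Ines:0, Jamal:0, Mei:0, Nate:3/2, Nora:47/2, Quinn:0.
Nora has the largest value, 47/2, making it the main broker — the node through which the most shortest paths run.

Nora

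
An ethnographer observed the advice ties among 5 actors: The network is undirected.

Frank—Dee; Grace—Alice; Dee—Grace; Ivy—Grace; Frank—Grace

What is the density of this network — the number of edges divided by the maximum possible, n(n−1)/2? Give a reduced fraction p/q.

1/2

There are 5 edges and 5 nodes, so the maximum possible is C(5,2) = 10.
Density = 5/10 = 1/2.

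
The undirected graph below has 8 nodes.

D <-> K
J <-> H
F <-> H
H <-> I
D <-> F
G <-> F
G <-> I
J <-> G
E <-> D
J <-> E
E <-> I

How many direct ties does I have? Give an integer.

I is directly tied to E, G, and H. That is 3 neighbors, so the degree of I is 3.

3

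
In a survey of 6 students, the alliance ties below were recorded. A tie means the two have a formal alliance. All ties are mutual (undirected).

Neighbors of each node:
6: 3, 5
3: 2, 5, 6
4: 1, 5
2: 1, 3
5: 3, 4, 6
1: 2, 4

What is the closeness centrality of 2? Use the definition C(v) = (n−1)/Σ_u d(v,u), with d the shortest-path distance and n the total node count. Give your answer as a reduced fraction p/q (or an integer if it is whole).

Distances from 2: 1:1, 3:1, 4:2, 5:2, 6:2. Sum = 8.
n = 6, so closeness = 5/8.

5/8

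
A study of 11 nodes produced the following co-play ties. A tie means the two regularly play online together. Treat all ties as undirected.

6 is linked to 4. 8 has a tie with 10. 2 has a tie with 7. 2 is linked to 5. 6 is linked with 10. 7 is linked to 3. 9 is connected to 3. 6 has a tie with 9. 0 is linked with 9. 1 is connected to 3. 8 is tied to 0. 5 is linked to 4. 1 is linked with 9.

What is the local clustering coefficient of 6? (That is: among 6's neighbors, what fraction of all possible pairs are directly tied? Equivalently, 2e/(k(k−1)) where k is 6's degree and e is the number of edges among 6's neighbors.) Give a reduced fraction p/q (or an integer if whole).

6's neighbors: 4, 9, and 10 (k = 3).
Possible neighbor pairs: C(3,2) = 3. Edges among them: none → e = 0.
Clustering(6) = 0/3 = 0.

0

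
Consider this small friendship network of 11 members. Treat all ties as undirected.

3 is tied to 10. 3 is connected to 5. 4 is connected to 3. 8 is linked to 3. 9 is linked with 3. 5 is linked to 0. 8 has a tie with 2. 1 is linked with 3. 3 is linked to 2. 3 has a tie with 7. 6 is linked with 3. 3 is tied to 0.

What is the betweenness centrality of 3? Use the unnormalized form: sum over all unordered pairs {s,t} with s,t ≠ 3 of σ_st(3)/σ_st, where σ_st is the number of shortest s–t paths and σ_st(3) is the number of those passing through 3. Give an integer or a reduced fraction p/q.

43

Pairs whose geodesics pass through 3 — 4–8: 1; 4–5: 1; 4–0: 1; 4–10: 1; 4–9: 1; 4–7: 1; 4–1: 1; 4–6: 1; 4–2: 1; 8–5: 1; 8–0: 1; 8–10: 1; 8–9: 1; 8–7: 1 … (+29 more pairs).
All other pairs contribute 0.
Summing the contributions gives betweenness(3) = 43.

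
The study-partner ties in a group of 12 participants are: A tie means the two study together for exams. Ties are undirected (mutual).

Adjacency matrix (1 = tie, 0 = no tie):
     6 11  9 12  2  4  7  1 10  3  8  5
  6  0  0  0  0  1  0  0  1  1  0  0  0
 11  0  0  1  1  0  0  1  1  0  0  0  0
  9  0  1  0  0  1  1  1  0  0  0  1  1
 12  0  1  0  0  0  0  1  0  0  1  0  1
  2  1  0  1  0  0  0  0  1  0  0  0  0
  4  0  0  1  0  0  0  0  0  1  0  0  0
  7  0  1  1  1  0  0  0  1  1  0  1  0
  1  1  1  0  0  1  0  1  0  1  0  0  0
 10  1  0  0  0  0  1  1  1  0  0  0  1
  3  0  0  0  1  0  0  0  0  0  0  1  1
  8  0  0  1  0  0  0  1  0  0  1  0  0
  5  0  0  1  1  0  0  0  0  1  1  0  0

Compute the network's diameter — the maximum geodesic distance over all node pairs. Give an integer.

3

Eccentricity of each node (its greatest distance to any other): 1:3, 2:3, 3:3, 4:3, 5:2, 6:3, 7:2, 8:3, 9:2, 10:2, 11:2, 12:3.
The maximum eccentricity is 3, realized for instance by the pair 6–12 via 6 – 1 – 11 – 12. So the diameter is 3.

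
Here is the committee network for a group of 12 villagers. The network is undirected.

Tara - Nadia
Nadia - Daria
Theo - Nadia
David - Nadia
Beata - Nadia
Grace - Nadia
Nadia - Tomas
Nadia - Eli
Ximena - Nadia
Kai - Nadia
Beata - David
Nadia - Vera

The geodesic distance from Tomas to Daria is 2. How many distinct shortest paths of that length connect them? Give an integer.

1

The shortest distance is 2, and the only length-2 path is Tomas–Nadia–Daria. So there is exactly 1 shortest path.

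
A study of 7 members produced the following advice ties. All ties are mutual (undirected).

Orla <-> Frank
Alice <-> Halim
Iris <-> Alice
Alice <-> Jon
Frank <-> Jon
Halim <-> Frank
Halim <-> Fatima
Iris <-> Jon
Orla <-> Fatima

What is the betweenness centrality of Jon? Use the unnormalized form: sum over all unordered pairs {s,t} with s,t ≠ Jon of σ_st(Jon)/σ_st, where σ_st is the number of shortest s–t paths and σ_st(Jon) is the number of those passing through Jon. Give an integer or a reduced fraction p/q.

17/6

Pairs whose geodesics pass through Jon — Alice–Orla: 1/3; Alice–Frank: 1/2; Orla–Iris: 1; Iris–Frank: 1.
All other pairs contribute 0.
Summing the contributions gives betweenness(Jon) = 17/6.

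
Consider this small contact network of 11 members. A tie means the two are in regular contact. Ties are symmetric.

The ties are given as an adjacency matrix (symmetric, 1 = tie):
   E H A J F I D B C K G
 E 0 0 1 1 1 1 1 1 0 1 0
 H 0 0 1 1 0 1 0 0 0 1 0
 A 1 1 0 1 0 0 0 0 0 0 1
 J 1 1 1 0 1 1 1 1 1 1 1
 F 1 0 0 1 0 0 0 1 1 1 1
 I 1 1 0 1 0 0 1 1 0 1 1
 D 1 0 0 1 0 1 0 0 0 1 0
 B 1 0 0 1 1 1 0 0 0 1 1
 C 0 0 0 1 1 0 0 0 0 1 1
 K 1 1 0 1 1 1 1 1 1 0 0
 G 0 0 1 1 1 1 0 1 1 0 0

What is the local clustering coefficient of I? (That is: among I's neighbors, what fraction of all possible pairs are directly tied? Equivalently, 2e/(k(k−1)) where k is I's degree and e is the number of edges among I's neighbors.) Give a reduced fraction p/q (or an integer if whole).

I's neighbors: B, D, E, G, H, J, and K (k = 7).
Possible neighbor pairs: C(7,2) = 21. Edges among them: B–E, B–G, B–J, B–K, D–E, D–J, D–K, E–J, E–K, G–J, H–J, H–K, J–K → e = 13.
Clustering(I) = 13/21.

13/21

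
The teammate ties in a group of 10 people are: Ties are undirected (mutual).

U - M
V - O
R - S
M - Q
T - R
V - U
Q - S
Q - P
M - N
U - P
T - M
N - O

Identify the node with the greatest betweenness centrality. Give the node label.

Unnormalized betweenness of each node: M:18, N:5, O:1, P:2, Q:17/2, R:1, S:2, T:5, U:17/2, V:2.
M has the largest value, 18, making it the main broker — the node through which the most shortest paths run.

M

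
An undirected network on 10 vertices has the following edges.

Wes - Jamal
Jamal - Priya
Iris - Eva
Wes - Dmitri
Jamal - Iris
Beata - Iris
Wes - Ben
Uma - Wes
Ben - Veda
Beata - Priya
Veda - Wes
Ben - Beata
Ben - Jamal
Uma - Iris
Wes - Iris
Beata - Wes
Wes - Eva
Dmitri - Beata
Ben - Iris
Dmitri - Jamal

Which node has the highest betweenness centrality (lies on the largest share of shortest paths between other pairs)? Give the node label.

Wes

Unnormalized betweenness of each node: Beata:25/6, Ben:11/5, Dmitri:1/5, Eva:0, Iris:47/10, Jamal:25/6, Priya:1/5, Uma:0, Veda:0, Wes:371/30.
Wes has the largest value, 371/30, making it the main broker — the node through which the most shortest paths run.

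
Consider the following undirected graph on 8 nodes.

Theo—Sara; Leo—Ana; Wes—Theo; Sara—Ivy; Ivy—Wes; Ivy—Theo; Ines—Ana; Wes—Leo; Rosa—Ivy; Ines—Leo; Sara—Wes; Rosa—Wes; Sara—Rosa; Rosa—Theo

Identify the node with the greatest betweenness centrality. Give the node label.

Unnormalized betweenness of each node: Ana:0, Ines:0, Ivy:0, Leo:10, Rosa:0, Sara:0, Theo:0, Wes:12.
Wes has the largest value, 12, making it the main broker — the node through which the most shortest paths run.

Wes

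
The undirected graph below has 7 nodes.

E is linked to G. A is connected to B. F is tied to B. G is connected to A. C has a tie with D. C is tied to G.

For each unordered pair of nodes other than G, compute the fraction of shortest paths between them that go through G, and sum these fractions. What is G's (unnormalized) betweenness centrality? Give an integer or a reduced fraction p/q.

11

Pairs whose geodesics pass through G — A–C: 1; A–E: 1; A–D: 1; C–E: 1; C–F: 1; C–B: 1; E–F: 1; E–B: 1; E–D: 1; F–D: 1; B–D: 1.
All other pairs contribute 0.
Summing the contributions gives betweenness(G) = 11.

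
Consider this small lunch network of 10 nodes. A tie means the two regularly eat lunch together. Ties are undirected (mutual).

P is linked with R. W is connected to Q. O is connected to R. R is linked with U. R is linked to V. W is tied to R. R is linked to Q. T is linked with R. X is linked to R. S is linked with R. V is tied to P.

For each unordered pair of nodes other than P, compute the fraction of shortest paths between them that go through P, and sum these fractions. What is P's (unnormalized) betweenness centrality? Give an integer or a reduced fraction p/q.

No shortest path between any pair of other nodes passes through P.
Summing the contributions gives betweenness(P) = 0.

0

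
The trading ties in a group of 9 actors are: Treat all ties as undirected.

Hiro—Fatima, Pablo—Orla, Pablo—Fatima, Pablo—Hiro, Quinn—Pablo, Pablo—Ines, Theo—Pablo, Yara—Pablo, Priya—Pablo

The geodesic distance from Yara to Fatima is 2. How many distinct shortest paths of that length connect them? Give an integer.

The shortest distance is 2, and the only length-2 path is Yara–Pablo–Fatima. So there is exactly 1 shortest path.

1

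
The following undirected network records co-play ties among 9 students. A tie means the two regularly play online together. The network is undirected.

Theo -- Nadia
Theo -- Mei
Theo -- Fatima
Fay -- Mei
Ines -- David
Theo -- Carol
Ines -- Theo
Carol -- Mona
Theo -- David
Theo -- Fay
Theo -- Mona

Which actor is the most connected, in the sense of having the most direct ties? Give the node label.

Degrees — Carol:2, David:2, Fatima:1, Fay:2, Ines:2, Mei:2, Mona:2, Nadia:1, Theo:8.
The maximum is 8, attained only by Theo.

Theo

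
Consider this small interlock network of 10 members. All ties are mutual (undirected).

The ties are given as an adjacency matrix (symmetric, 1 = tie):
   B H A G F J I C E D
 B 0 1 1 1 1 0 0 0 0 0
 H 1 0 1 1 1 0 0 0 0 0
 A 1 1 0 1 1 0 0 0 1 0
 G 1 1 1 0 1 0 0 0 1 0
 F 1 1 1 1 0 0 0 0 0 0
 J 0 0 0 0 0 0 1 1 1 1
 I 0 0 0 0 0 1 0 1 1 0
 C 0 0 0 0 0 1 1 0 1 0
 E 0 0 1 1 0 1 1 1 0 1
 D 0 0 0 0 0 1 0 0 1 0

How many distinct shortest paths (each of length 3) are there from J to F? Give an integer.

2

The shortest distance is 3. The length-3 paths are: J–E–A–F; J–E–G–F.
That gives 2 distinct shortest paths.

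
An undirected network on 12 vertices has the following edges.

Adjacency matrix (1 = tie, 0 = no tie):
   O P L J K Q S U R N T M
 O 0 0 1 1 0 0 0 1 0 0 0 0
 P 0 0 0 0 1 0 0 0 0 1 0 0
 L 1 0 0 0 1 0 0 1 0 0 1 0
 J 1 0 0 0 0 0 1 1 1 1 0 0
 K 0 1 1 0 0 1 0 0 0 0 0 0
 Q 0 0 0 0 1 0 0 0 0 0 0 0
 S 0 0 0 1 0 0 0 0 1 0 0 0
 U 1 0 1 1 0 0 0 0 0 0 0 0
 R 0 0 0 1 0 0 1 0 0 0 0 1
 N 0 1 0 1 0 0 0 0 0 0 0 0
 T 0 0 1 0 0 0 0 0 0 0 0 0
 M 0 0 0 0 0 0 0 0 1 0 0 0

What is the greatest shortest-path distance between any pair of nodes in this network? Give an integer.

6

Eccentricity of each node (its greatest distance to any other): J:4, K:5, L:4, M:6, N:4, O:3, P:4, Q:6, R:5, S:5, T:5, U:3.
The maximum eccentricity is 6, realized for instance by the pair Q–M via Q – K – L – O – J – R – M. So the diameter is 6.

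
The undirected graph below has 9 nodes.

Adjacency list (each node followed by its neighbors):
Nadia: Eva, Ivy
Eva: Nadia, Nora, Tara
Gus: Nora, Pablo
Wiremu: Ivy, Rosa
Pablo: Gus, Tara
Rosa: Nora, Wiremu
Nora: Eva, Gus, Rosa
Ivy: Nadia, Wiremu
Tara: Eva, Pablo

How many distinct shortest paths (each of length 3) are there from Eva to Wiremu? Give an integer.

2

The shortest distance is 3. The length-3 paths are: Eva–Nadia–Ivy–Wiremu; Eva–Nora–Rosa–Wiremu.
That gives 2 distinct shortest paths.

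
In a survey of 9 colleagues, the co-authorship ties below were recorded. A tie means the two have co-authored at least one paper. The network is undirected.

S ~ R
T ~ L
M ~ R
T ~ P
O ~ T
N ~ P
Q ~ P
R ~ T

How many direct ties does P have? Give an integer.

P is directly tied to N, Q, and T. That is 3 neighbors, so the degree of P is 3.

3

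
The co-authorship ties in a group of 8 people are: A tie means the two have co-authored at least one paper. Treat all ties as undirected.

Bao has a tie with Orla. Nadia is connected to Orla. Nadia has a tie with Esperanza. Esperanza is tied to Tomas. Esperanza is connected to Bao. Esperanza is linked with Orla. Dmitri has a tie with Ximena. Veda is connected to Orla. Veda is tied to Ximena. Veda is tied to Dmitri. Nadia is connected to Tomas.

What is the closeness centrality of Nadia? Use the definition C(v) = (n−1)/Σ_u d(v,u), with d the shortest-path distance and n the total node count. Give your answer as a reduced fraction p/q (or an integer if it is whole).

Distances from Nadia: Bao:2, Dmitri:3, Esperanza:1, Orla:1, Tomas:1, Veda:2, Ximena:3. Sum = 13.
n = 8, so closeness = 7/13.

7/13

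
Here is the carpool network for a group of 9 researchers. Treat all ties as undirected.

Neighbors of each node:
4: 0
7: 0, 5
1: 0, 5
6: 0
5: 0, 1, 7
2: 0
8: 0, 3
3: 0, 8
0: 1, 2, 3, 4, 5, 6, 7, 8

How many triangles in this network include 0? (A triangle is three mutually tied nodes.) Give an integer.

0's neighbors: 1, 2, 3, 4, 5, 6, 7, and 8.
Neighbor pairs that are themselves tied: 0–1–5; 0–3–8; 0–5–7. Each forms one triangle with 0, for 3 in total.

3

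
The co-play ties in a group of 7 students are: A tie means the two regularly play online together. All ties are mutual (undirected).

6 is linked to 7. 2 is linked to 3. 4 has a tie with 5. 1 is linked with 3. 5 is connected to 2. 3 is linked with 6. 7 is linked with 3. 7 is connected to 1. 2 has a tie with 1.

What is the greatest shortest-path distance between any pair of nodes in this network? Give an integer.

Eccentricity of each node (its greatest distance to any other): 1:3, 2:2, 3:3, 4:4, 5:3, 6:4, 7:4.
The maximum eccentricity is 4, realized for instance by the pair 6–4 via 6 – 3 – 2 – 5 – 4. So the diameter is 4.

4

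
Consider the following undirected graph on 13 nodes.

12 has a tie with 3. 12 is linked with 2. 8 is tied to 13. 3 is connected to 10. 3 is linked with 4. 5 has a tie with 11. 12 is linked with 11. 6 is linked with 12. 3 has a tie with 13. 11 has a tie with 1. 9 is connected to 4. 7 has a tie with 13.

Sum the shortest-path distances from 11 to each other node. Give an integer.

Distances from 11: 1:1, 2:2, 3:2, 4:3, 5:1, 6:2, 7:4, 8:4, 9:4, 10:3, 12:1, 13:3.
Sum = 1 + 2 + 2 + 3 + 1 + 2 + 4 + 4 + 4 + 3 + 1 + 3 = 30.

30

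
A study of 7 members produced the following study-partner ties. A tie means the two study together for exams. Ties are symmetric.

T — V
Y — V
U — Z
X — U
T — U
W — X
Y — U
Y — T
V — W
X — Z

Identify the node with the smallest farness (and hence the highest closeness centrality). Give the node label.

U

Farness (sum of distances to all others) for each node — T:9, U:8, V:10, W:10, X:9, Y:9, Z:11.
The smallest farness is 8, for U, so U has the highest closeness.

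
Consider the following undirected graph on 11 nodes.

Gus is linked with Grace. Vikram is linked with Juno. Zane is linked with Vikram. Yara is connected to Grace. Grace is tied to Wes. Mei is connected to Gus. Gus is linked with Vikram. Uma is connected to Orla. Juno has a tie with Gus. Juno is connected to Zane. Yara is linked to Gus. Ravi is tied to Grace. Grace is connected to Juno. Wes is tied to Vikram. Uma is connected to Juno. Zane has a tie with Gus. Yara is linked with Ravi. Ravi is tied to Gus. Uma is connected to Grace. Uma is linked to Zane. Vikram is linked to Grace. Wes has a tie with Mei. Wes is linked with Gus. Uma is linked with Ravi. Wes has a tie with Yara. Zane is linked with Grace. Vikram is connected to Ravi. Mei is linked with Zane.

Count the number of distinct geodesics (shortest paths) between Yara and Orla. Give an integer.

2

The shortest distance is 3. The length-3 paths are: Yara–Grace–Uma–Orla; Yara–Ravi–Uma–Orla.
That gives 2 distinct shortest paths.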